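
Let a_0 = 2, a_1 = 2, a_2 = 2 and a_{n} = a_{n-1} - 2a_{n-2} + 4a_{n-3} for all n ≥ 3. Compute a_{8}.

42

The ordinary generating function has denominator 1 - z + 2z^2 - 4z^3.
Iterating the recurrence: a_0,…,a_{8} = 2, 2, 2, 6, 10, 6, 10, 38, 42.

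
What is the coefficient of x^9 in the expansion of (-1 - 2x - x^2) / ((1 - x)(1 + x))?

The denominator gives the recurrence a_n = a_(n−2) for n ≥ 3; the numerator fixes a_0 = -1, a_1 = -2, a_2 = -2.
Iterating: -1, -2, -2, -2, -2, -2, -2, -2, -2, -2, so a_9 = -2.

-2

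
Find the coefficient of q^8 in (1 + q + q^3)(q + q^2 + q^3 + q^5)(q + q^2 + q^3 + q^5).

6

(1 + q + q^3) has coefficients 1,1,0,1 for degrees 0…3.
(q + q^2 + q^3 + q^5) has coefficients 0,1,1,1,0,1,0,0,0 for degrees 0…8.
Finally multiplying by (q + q^2 + q^3 + q^5), the product of all factors after the first has coefficients 0,0,1,2,3,2,3,2,2 for degrees 0…8.
[q^8] = 1·2 + 1·2 + 1·2 = 6.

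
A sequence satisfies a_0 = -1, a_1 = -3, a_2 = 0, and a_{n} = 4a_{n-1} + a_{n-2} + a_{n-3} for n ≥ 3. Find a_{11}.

-497133

The ordinary generating function has denominator 1 - 4y - y^2 - y^3.
Iterating the recurrence: a_0,…,a_{11} = -1, -3, 0, -4, -19, -80, -343, -1471, -6307, -27042, -115946, -497133.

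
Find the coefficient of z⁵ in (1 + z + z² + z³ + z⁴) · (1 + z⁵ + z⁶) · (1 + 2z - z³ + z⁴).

3

(1 + z + z² + z³ + z⁴) has coefficients 1,1,1,1,1 for degrees 0…4.
(1 + z⁵ + z⁶) has coefficients 1,0,0,0,0,1 for degrees 0…5.
Finally multiplying by (1 + 2z - z³ + z⁴), the product of all factors after the first has coefficients 1,2,0,-1,1,1 for degrees 0…5.
[z⁵] = 1·1 + 1·1 + 1·(-1) + 1·0 + 1·2 = 3.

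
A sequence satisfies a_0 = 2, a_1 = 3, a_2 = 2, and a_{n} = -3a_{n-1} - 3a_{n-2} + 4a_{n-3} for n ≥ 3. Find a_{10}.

The ordinary generating function has denominator 1 + 3t + 3t^2 - 4t^3.
Iterating the recurrence: a_0,…,a_{10} = 2, 3, 2, -7, 27, -52, 47, 123, -718, 1973, -3273.

-3273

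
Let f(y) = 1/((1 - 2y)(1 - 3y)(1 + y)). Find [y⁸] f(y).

The denominator gives the recurrence a_n = 4a_(n−1) − a_(n−2) − 6a_(n−3) for n ≥ 3; the numerator fixes a_0 = 1, a_1 = 4, a_2 = 15.
Iterating: 1, 4, 15, 50, 161, 504, 1555, 4750, 14421, so a_8 = 14421.

14421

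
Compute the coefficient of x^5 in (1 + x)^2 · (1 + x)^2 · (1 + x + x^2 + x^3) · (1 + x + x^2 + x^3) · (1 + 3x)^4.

(1 + x)^2 has coefficients 1,2,1 for degrees 0…2.
(1 + x)^2 has coefficients 1,2,1,0,0,0 for degrees 0…5.
Multiplying by (1 + x + x^2 + x^3) gives running coefficients 1,3,4,4,3,1 for degrees 0…5.
Multiplying by (1 + x + x^2 + x^3) gives running coefficients 1,4,8,12,14,12 for degrees 0…5.
Finally multiplying by (1 + 3x)^4, the product of all factors after the first has coefficients 1,16,110,432,1103,2016 for degrees 0…5.
[x^5] = 1·2016 + 2·1103 + 1·432 = 4654.

4654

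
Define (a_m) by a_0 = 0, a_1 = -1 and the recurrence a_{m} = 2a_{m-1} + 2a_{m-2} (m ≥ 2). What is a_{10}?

The ordinary generating function has denominator 1 - 2x - 2x^2.
Iterating the recurrence: a_0,…,a_{10} = 0, -1, -2, -6, -16, -44, -120, -328, -896, -2448, -6688.

-6688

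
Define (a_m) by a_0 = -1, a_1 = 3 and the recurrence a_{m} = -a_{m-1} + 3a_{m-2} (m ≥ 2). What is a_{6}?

The ordinary generating function has denominator 1 + y - 3y^2.
Iterating the recurrence: a_0,…,a_{6} = -1, 3, -6, 15, -33, 78, -177.

-177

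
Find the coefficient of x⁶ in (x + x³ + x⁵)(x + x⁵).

(x + x³ + x⁵) has coefficients 0,1,0,1,0,1 for degrees 0…5.
(x + x⁵) has coefficients 0,1,0,0,0,1,0 for degrees 0…6.
[x⁶] = 1·1 + 1·0 + 1·1 = 2.

2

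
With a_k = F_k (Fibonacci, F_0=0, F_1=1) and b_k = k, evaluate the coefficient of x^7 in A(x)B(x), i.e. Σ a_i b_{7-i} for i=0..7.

46

This is [x^7] in the product of the two ordinary generating functions.
Σ = 0·7 + 1·6 + 1·5 + 2·4 + 3·3 + 5·2 + 8·1 + 13·0 = 46.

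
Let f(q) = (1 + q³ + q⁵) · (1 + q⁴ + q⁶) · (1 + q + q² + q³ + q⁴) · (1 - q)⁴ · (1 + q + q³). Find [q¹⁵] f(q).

-3

(1 + q³ + q⁵) has coefficients 1,0,0,1,0,1 for degrees 0…5.
(1 + q⁴ + q⁶) has coefficients 1,0,0,0,1,0,1,0,0,0,0,0,0,0,0,0 for degrees 0…15.
Multiplying by (1 + q + q² + q³ + q⁴) gives running coefficients 1,1,1,1,2,1,2,2,2,1,1,0,0,0,0,0 for degrees 0…15.
Multiplying by (1 - q)⁴ gives running coefficients 1,-3,3,-1,1,-4,7,-7,4,-2,3,-4,4,-3,1,0 for degrees 0…15.
Finally multiplying by (1 + q + q³), the product of all factors after the first has coefficients 1,-2,0,3,-3,0,2,1,-7,9,-6,3,-2,4,-6,5 for degrees 0…15.
[q¹⁵] = 1·5 + 1·(-2) + 1·(-6) = -3.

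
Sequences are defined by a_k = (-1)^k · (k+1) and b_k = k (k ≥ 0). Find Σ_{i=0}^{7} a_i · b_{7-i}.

This is [x^7] in the product of the two ordinary generating functions.
Σ = 1·7 − 2·6 + 3·5 − 4·4 + 5·3 − 6·2 + 7·1 − 8·0 = 4.

4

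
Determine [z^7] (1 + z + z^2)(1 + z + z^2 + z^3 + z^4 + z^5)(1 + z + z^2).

(1 + z + z^2) has coefficients 1,1,1 for degrees 0…2.
(1 + z + z^2 + z^3 + z^4 + z^5) has coefficients 1,1,1,1,1,1,0,0 for degrees 0…7.
Finally multiplying by (1 + z + z^2), the product of all factors after the first has coefficients 1,2,3,3,3,3,2,1 for degrees 0…7.
[z^7] = 1·1 + 1·2 + 1·3 = 6.

6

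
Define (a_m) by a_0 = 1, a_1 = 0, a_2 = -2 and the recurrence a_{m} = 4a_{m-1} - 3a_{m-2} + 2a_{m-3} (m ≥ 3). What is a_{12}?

The ordinary generating function has denominator 1 - 4t + 3t^2 - 2t^3.
Iterating the recurrence: a_0,…,a_{12} = 1, 0, -2, -6, -18, -58, -190, -622, -2034, -6650, -21742, -71086, -232418.

-232418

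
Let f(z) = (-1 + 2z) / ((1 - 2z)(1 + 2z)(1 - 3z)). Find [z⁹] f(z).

The denominator gives the recurrence a_n = 3a_(n−1) + 4a_(n−2) − 12a_(n−3) for n ≥ 3; the numerator fixes a_0 = -1, a_1 = -1, a_2 = -7.
Iterating: -1, -1, -7, -13, -55, -133, -463, -1261, -4039, -11605, so a_9 = -11605.

-11605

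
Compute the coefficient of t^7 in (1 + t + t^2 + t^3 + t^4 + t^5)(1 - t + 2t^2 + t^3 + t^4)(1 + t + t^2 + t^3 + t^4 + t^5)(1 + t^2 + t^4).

40

(1 + t + t^2 + t^3 + t^4 + t^5) has coefficients 1,1,1,1,1,1 for degrees 0…5.
(1 - t + 2t^2 + t^3 + t^4) has coefficients 1,-1,2,1,1,0,0,0 for degrees 0…7.
Multiplying by (1 + t + t^2 + t^3 + t^4 + t^5) gives running coefficients 1,0,2,3,4,4,3,4 for degrees 0…7.
Finally multiplying by (1 + t^2 + t^4), the product of all factors after the first has coefficients 1,0,3,3,7,7,9,11 for degrees 0…7.
[t^7] = 1·11 + 1·9 + 1·7 + 1·7 + 1·3 + 1·3 = 40.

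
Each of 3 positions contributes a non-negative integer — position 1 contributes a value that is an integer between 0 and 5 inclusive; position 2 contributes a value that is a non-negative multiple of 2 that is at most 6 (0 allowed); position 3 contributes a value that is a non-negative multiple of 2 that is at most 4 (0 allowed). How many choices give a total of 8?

8

The generating function for the choices is (1 + y + y^2 + y^3 + y^4 + y^5)·(1 + y^2 + y^4 + y^6)·(1 + y^2 + y^4); the count is [y^8].
(1 + y + y^2 + y^3 + y^4 + y^5) has coefficients 1,1,1,1,1,1 for degrees 0…5.
(1 + y^2 + y^4 + y^6) has coefficients 1,0,1,0,1,0,1,0,0 for degrees 0…8.
Finally multiplying by (1 + y^2 + y^4), the product of all factors after the first has coefficients 1,0,2,0,3,0,3,0,2 for degrees 0…8.
[y^8] = 1·2 + 1·0 + 1·3 + 1·0 + 1·3 + 1·0 = 8.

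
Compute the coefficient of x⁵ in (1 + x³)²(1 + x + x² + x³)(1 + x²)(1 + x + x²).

12

(1 + x³)² has coefficients 1,0,0,2,0,0 for degrees 0…5.
(1 + x + x² + x³) has coefficients 1,1,1,1,0,0 for degrees 0…5.
Multiplying by (1 + x²) gives running coefficients 1,1,2,2,1,1 for degrees 0…5.
Finally multiplying by (1 + x + x²), the product of all factors after the first has coefficients 1,2,4,5,5,4 for degrees 0…5.
[x⁵] = 1·4 + 2·4 = 12.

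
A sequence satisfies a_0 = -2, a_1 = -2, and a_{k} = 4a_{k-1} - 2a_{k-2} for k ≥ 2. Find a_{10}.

The ordinary generating function has denominator 1 - 4z + 2z^2.
Iterating the recurrence: a_0,…,a_{10} = -2, -2, -4, -12, -40, -136, -464, -1584, -5408, -18464, -63040.

-63040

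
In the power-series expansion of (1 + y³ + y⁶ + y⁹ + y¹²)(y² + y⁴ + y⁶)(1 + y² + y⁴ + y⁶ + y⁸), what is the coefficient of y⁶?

(1 + y³ + y⁶ + y⁹ + y¹²) has coefficients 1,0,0,1,0,0,1 for degrees 0…6.
(y² + y⁴ + y⁶) has coefficients 0,0,1,0,1,0,1 for degrees 0…6.
Finally multiplying by (1 + y² + y⁴ + y⁶ + y⁸), the product of all factors after the first has coefficients 0,0,1,0,2,0,3 for degrees 0…6.
[y⁶] = 1·3 + 1·0 + 1·0 = 3.

3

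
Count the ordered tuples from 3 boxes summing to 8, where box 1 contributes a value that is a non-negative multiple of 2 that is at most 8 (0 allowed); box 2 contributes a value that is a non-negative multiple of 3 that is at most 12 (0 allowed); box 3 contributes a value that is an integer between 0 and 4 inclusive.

The generating function for the choices is (1 + q² + q⁴ + q⁶ + q⁸)·(1 + q³ + q⁶ + q⁹ + q¹²)·(1 + q + q² + q³ + q⁴); the count is [q⁸].
(1 + q² + q⁴ + q⁶ + q⁸) has coefficients 1,0,1,0,1,0,1,0,1 for degrees 0…8.
(1 + q³ + q⁶ + q⁹ + q¹²) has coefficients 1,0,0,1,0,0,1,0,0 for degrees 0…8.
Finally multiplying by (1 + q + q² + q³ + q⁴), the product of all factors after the first has coefficients 1,1,1,2,2,1,2,2,1 for degrees 0…8.
[q⁸] = 1·1 + 1·2 + 1·2 + 1·1 + 1·1 = 7.

7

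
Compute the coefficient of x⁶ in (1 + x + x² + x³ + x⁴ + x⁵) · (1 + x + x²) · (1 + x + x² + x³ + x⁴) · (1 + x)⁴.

184

(1 + x + x² + x³ + x⁴ + x⁵) has coefficients 1,1,1,1,1,1 for degrees 0…5.
(1 + x + x²) has coefficients 1,1,1,0,0,0,0 for degrees 0…6.
Multiplying by (1 + x + x² + x³ + x⁴) gives running coefficients 1,2,3,3,3,2,1 for degrees 0…6.
Finally multiplying by (1 + x)⁴, the product of all factors after the first has coefficients 1,6,17,31,42,46,42 for degrees 0…6.
[x⁶] = 1·42 + 1·46 + 1·42 + 1·31 + 1·17 + 1·6 = 184.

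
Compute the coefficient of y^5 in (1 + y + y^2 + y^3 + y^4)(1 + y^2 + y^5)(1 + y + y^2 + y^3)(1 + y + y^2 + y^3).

(1 + y + y^2 + y^3 + y^4) has coefficients 1,1,1,1,1 for degrees 0…4.
(1 + y^2 + y^5) has coefficients 1,0,1,0,0,1 for degrees 0…5.
Multiplying by (1 + y + y^2 + y^3) gives running coefficients 1,1,2,2,1,2 for degrees 0…5.
Finally multiplying by (1 + y + y^2 + y^3), the product of all factors after the first has coefficients 1,2,4,6,6,7 for degrees 0…5.
[y^5] = 1·7 + 1·6 + 1·6 + 1·4 + 1·2 = 25.

25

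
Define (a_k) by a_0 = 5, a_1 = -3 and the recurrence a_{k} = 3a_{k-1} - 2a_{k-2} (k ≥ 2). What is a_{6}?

-499

The ordinary generating function has denominator 1 - 3q + 2q^2.
Iterating the recurrence: a_0,…,a_{6} = 5, -3, -19, -51, -115, -243, -499.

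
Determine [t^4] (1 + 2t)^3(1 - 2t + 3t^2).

20

(1 + 2t)^3 has coefficients 1,6,12,8 for degrees 0…3.
(1 - 2t + 3t^2) has coefficients 1,-2,3,0,0 for degrees 0…4.
[t^4] = 1·0 + 6·0 + 12·3 + 8·(-2) = 20.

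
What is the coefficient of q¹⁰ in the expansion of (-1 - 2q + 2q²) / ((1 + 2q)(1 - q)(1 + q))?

Partial fractions give a closed form: a_n = (2/3)·(-2)^n + (-1/6)·1^n + (-3/2)·(-1)^n.
At n = 10: a_10 = 681.

681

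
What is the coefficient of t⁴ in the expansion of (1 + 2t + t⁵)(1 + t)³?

2

(1 + 2t + t⁵) has coefficients 1,2,0,0,0 for degrees 0…4.
(1 + t)³ has coefficients 1,3,3,1,0 for degrees 0…4.
[t⁴] = 1·0 + 2·1 = 2.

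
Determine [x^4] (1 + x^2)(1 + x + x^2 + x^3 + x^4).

2

(1 + x^2) has coefficients 1,0,1 for degrees 0…2.
(1 + x + x^2 + x^3 + x^4) has coefficients 1,1,1,1,1 for degrees 0…4.
[x^4] = 1·1 + 1·1 = 2.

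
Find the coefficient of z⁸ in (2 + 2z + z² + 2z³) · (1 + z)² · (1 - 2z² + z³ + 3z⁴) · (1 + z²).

(2 + 2z + z² + 2z³) has coefficients 2,2,1,2 for degrees 0…3.
(1 + z)² has coefficients 1,2,1,0,0,0,0,0,0 for degrees 0…8.
Multiplying by (1 - 2z² + z³ + 3z⁴) gives running coefficients 1,2,-1,-3,3,7,3,0,0 for degrees 0…8.
Finally multiplying by (1 + z²), the product of all factors after the first has coefficients 1,2,0,-1,2,4,6,7,3 for degrees 0…8.
[z⁸] = 2·3 + 2·7 + 1·6 + 2·4 = 34.

34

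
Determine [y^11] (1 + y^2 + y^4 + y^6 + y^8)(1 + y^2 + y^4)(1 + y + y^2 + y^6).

(1 + y^2 + y^4 + y^6 + y^8) has coefficients 1,0,1,0,1,0,1,0,1 for degrees 0…8.
(1 + y^2 + y^4) has coefficients 1,0,1,0,1,0,0,0,0,0,0,0 for degrees 0…11.
Finally multiplying by (1 + y + y^2 + y^6), the product of all factors after the first has coefficients 1,1,2,1,2,1,2,0,1,0,1,0 for degrees 0…11.
[y^11] = 1·0 + 1·0 + 1·0 + 1·1 + 1·1 = 2.

2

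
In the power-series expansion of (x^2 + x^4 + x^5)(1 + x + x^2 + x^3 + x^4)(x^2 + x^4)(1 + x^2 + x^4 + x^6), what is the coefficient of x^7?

5

(x^2 + x^4 + x^5) has coefficients 0,0,1,0,1,1 for degrees 0…5.
(1 + x + x^2 + x^3 + x^4) has coefficients 1,1,1,1,1,0,0,0 for degrees 0…7.
Multiplying by (x^2 + x^4) gives running coefficients 0,0,1,1,2,2,2,1 for degrees 0…7.
Finally multiplying by (1 + x^2 + x^4 + x^6), the product of all factors after the first has coefficients 0,0,1,1,3,3,5,4 for degrees 0…7.
[x^7] = 1·3 + 1·1 + 1·1 = 5.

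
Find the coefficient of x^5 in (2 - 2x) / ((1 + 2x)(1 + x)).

The denominator gives the recurrence a_n = −3a_(n−1) − 2a_(n−2) for n ≥ 3; the numerator fixes a_0 = 2, a_1 = -8, a_2 = 20.
Iterating: 2, -8, 20, -44, 92, -188, so a_5 = -188.

-188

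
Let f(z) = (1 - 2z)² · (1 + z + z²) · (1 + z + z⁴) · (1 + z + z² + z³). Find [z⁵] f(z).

(1 - 2z)² has coefficients 1,-4,4 for degrees 0…2.
(1 + z + z²) has coefficients 1,1,1,0,0,0 for degrees 0…5.
Multiplying by (1 + z + z⁴) gives running coefficients 1,2,2,1,1,1 for degrees 0…5.
Finally multiplying by (1 + z + z² + z³), the product of all factors after the first has coefficients 1,3,5,6,6,5 for degrees 0…5.
[z⁵] = 1·5 − 4·6 + 4·6 = 5.

5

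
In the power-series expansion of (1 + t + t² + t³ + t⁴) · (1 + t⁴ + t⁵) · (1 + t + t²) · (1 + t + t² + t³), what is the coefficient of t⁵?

15

(1 + t + t² + t³ + t⁴) has coefficients 1,1,1,1,1 for degrees 0…4.
(1 + t⁴ + t⁵) has coefficients 1,0,0,0,1,1 for degrees 0…5.
Multiplying by (1 + t + t²) gives running coefficients 1,1,1,0,1,2 for degrees 0…5.
Finally multiplying by (1 + t + t² + t³), the product of all factors after the first has coefficients 1,2,3,3,3,4 for degrees 0…5.
[t⁵] = 1·4 + 1·3 + 1·3 + 1·3 + 1·2 = 15.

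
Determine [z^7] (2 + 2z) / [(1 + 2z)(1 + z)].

-256

Partial fractions give a closed form: a_n = (2)·(-2)^n.
At n = 7: a_7 = -256.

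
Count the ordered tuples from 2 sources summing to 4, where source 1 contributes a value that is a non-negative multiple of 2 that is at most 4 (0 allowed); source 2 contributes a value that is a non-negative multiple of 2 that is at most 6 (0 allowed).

The generating function for the choices is (1 + q² + q⁴)·(1 + q² + q⁴ + q⁶); the count is [q⁴].
(1 + q² + q⁴) has coefficients 1,0,1,0,1 for degrees 0…4.
(1 + q² + q⁴ + q⁶) has coefficients 1,0,1,0,1 for degrees 0…4.
[q⁴] = 1·1 + 1·1 + 1·1 = 3.

3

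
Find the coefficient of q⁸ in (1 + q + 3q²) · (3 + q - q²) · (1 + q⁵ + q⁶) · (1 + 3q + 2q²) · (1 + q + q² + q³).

(1 + q + 3q²) has coefficients 1,1,3 for degrees 0…2.
(3 + q - q²) has coefficients 3,1,-1,0,0,0,0,0,0 for degrees 0…8.
Multiplying by (1 + q⁵ + q⁶) gives running coefficients 3,1,-1,0,0,3,4,0,-1 for degrees 0…8.
Multiplying by (1 + 3q + 2q²) gives running coefficients 3,10,8,-1,-2,3,13,18,7 for degrees 0…8.
Finally multiplying by (1 + q + q² + q³), the product of all factors after the first has coefficients 3,13,21,20,15,8,13,32,41 for degrees 0…8.
[q⁸] = 1·41 + 1·32 + 3·13 = 112.

112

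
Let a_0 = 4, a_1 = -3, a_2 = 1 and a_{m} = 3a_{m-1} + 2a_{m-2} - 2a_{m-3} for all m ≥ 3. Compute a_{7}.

-1123

The ordinary generating function has denominator 1 - 3y - 2y^2 + 2y^3.
Iterating the recurrence: a_0,…,a_{7} = 4, -3, 1, -11, -25, -99, -325, -1123.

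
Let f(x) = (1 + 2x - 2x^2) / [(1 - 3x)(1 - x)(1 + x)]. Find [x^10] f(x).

Partial fractions give a closed form: a_n = (13/8)·3^n + (-1/4)·1^n + (-3/8)·(-1)^n.
At n = 10: a_10 = 95954.

95954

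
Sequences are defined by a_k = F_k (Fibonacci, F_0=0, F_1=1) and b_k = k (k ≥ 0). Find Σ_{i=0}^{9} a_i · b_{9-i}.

133

Write out a_i and b_{9-i} for i = 0,…,9 and sum the products.
Σ = 0·9 + 1·8 + 1·7 + 2·6 + 3·5 + 5·4 + 8·3 + 13·2 + 21·1 + 34·0 = 133.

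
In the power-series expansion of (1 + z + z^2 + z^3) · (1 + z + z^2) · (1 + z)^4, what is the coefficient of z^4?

(1 + z + z^2 + z^3) has coefficients 1,1,1,1 for degrees 0…3.
(1 + z + z^2) has coefficients 1,1,1,0,0 for degrees 0…4.
Finally multiplying by (1 + z)^4, the product of all factors after the first has coefficients 1,5,11,14,11 for degrees 0…4.
[z^4] = 1·11 + 1·14 + 1·11 + 1·5 = 41.

41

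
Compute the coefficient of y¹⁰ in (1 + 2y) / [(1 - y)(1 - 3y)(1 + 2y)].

Partial fractions give a closed form: a_n = (-1/2)·1^n + (3/2)·3^n.
At n = 10: a_10 = 88573.

88573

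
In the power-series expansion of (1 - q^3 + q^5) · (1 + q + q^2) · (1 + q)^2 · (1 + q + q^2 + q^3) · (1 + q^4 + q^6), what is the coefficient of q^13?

5

(1 - q^3 + q^5) has coefficients 1,0,0,-1,0,1 for degrees 0…5.
(1 + q + q^2) has coefficients 1,1,1,0,0,0,0,0,0,0,0,0,0,0 for degrees 0…13.
Multiplying by (1 + q)^2 gives running coefficients 1,3,4,3,1,0,0,0,0,0,0,0,0,0 for degrees 0…13.
Multiplying by (1 + q + q^2 + q^3) gives running coefficients 1,4,8,11,11,8,4,1,0,0,0,0,0,0 for degrees 0…13.
Finally multiplying by (1 + q^4 + q^6), the product of all factors after the first has coefficients 1,4,8,11,12,12,13,16,19,19,15,9,4,1 for degrees 0…13.
[q^13] = 1·1 − 1·15 + 1·19 = 5.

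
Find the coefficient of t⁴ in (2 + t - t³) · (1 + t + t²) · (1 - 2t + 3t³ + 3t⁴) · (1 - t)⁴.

(2 + t - t³) has coefficients 2,1,0,-1 for degrees 0…3.
(1 + t + t²) has coefficients 1,1,1,0,0 for degrees 0…4.
Multiplying by (1 - 2t + 3t³ + 3t⁴) gives running coefficients 1,-1,-1,1,6 for degrees 0…4.
Finally multiplying by (1 - t)⁴, the product of all factors after the first has coefficients 1,-5,9,-5,1 for degrees 0…4.
[t⁴] = 2·1 + 1·(-5) − 1·(-5) = 2.

2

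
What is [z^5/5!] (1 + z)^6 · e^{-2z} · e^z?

The EGF product rule gives c_5 = Σ_{k_1+k_2+k_3=5} C(5; k_1,k_2,k_3) · ∏ g_i(k_i), where (1+z)^6 gives the falling factorial (6)_k; e^{-2z} gives (-2)^k; e^z gives (1)^k.
g_1(k) for k = 0…5: 1, 6, 30, 120, 360, 720.
g_2(k) for k = 0…5: 1, -2, 4, -8, 16, -32.
g_3(k) for k = 0…5: 1, 1, 1, 1, 1, 1.
First combine the last two factors: h(k) = Σ_j C(k,j)·g_2(j)·g_3(k−j) for k = 0…5: 1, -1, 1, -1, 1, -1.
c_5 = Σ_k C(5,k)·g_1(k)·h(5−k) = 1·1·(-1) + 5·6·1 + 10·30·(-1) + 10·120·1 + 5·360·(-1) + 1·720·1 = −1 + 30 − 300 + 1200 − 1800 + 720 = -151.

-151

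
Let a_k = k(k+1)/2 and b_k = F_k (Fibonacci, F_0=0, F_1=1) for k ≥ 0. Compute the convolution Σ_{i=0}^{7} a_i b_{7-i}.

97

This is [x^7] in the product of the two ordinary generating functions.
Σ = 0·13 + 1·8 + 3·5 + 6·3 + 10·2 + 15·1 + 21·1 + 28·0 = 97.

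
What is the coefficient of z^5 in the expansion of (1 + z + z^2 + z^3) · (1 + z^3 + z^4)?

(1 + z + z^2 + z^3) has coefficients 1,1,1,1 for degrees 0…3.
(1 + z^3 + z^4) has coefficients 1,0,0,1,1,0 for degrees 0…5.
[z^5] = 1·0 + 1·1 + 1·1 + 1·0 = 2.

2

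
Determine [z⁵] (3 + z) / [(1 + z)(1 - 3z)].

607

Partial fractions give a closed form: a_n = (1/2)·(-1)^n + (5/2)·3^n.
At n = 5: a_5 = 607.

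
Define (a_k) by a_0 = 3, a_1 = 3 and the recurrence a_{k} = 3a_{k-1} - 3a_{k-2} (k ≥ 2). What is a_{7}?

The ordinary generating function has denominator 1 - 3y + 3y^2.
Iterating the recurrence: a_0,…,a_{7} = 3, 3, 0, -9, -27, -54, -81, -81.

-81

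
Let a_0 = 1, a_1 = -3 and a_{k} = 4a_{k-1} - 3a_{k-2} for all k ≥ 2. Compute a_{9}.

The ordinary generating function has denominator 1 - 4y + 3y^2.
Iterating the recurrence: a_0,…,a_{9} = 1, -3, -15, -51, -159, -483, -1455, -4371, -13119, -39363.

-39363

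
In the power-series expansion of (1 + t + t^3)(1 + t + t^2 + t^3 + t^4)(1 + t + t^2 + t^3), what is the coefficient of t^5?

(1 + t + t^3) has coefficients 1,1,0,1 for degrees 0…3.
(1 + t + t^2 + t^3 + t^4) has coefficients 1,1,1,1,1,0 for degrees 0…5.
Finally multiplying by (1 + t + t^2 + t^3), the product of all factors after the first has coefficients 1,2,3,4,4,3 for degrees 0…5.
[t^5] = 1·3 + 1·4 + 1·3 = 10.

10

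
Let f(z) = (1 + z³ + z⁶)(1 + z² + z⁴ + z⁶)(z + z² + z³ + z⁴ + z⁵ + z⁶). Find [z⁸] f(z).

(1 + z³ + z⁶) has coefficients 1,0,0,1,0,0,1 for degrees 0…6.
(1 + z² + z⁴ + z⁶) has coefficients 1,0,1,0,1,0,1,0,0 for degrees 0…8.
Finally multiplying by (z + z² + z³ + z⁴ + z⁵ + z⁶), the product of all factors after the first has coefficients 0,1,1,2,2,3,3,3,3 for degrees 0…8.
[z⁸] = 1·3 + 1·3 + 1·1 = 7.

7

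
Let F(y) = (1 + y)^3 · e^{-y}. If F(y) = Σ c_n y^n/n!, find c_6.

-47

The EGF product rule gives c_6 = Σ_{k_1+k_2=6} C(6; k_1,k_2) · ∏ g_i(k_i), where (1+y)^3 gives the falling factorial (3)_k; e^{-y} gives (-1)^k.
g_1(k) for k = 0…6: 1, 3, 6, 6, 0, 0, 0.
g_2(k) for k = 0…6: 1, -1, 1, -1, 1, -1, 1.
c_6 = Σ_k C(6,k)·g_1(k)·g_2(6−k) = 1·1·1 + 6·3·(-1) + 15·6·1 + 20·6·(-1) = 1 − 18 + 90 − 120 = -47.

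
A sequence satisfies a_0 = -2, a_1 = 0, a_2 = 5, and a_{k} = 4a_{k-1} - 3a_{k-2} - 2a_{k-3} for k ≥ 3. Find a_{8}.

4765

The ordinary generating function has denominator 1 - 4t + 3t^2 + 2t^3.
Iterating the recurrence: a_0,…,a_{8} = -2, 0, 5, 24, 81, 242, 677, 1820, 4765.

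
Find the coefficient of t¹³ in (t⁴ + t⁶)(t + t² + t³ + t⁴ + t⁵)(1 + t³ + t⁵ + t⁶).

(t⁴ + t⁶) has coefficients 0,0,0,0,1,0,1 for degrees 0…6.
(t + t² + t³ + t⁴ + t⁵) has coefficients 0,1,1,1,1,1,0,0,0,0,0,0,0,0 for degrees 0…13.
Finally multiplying by (1 + t³ + t⁵ + t⁶), the product of all factors after the first has coefficients 0,1,1,1,2,2,2,3,3,2,2,1,0,0 for degrees 0…13.
[t¹³] = 1·2 + 1·3 = 5.

5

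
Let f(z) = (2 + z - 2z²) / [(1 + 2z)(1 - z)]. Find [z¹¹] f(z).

-1365

The denominator gives the recurrence a_n = −a_(n−1) + 2a_(n−2) for n ≥ 3; the numerator fixes a_0 = 2, a_1 = -1, a_2 = 3.
Iterating: 2, -1, 3, -5, 11, -21, 43, -85, 171, -341, 683, -1365, so a_11 = -1365.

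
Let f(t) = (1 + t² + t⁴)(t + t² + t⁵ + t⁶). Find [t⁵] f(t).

2

(1 + t² + t⁴) has coefficients 1,0,1,0,1 for degrees 0…4.
(t + t² + t⁵ + t⁶) has coefficients 0,1,1,0,0,1 for degrees 0…5.
[t⁵] = 1·1 + 1·0 + 1·1 = 2.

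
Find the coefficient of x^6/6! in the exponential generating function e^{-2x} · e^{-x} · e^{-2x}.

15625

The EGF product rule gives c_6 = Σ_{k_1+k_2+k_3=6} C(6; k_1,k_2,k_3) · ∏ g_i(k_i), where e^{-2x} gives (-2)^k; e^{-x} gives (-1)^k; e^{-2x} gives (-2)^k.
g_1(k) for k = 0…6: 1, -2, 4, -8, 16, -32, 64.
g_2(k) for k = 0…6: 1, -1, 1, -1, 1, -1, 1.
g_3(k) for k = 0…6: 1, -2, 4, -8, 16, -32, 64.
First combine the last two factors: h(k) = Σ_j C(k,j)·g_2(j)·g_3(k−j) for k = 0…6: 1, -3, 9, -27, 81, -243, 729.
c_6 = Σ_k C(6,k)·g_1(k)·h(6−k) = 1·1·729 + 6·(-2)·(-243) + 15·4·81 + 20·(-8)·(-27) + 15·16·9 + 6·(-32)·(-3) + 1·64·1 = 729 + 2916 + 4860 + 4320 + 2160 + 576 + 64 = 15625.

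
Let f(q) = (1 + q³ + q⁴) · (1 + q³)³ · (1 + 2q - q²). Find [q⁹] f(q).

(1 + q³ + q⁴) has coefficients 1,0,0,1,1 for degrees 0…4.
(1 + q³)³ has coefficients 1,0,0,3,0,0,3,0,0,1 for degrees 0…9.
Finally multiplying by (1 + 2q - q²), the product of all factors after the first has coefficients 1,2,-1,3,6,-3,3,6,-3,1 for degrees 0…9.
[q⁹] = 1·1 + 1·3 + 1·(-3) = 1.

1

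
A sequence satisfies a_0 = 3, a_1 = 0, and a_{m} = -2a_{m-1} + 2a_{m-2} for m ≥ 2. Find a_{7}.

The ordinary generating function has denominator 1 + 2y - 2y^2.
Iterating the recurrence: a_0,…,a_{7} = 3, 0, 6, -12, 36, -96, 264, -720.

-720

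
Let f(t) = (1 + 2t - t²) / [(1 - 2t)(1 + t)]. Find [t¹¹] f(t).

The denominator gives the recurrence a_n = a_(n−1) + 2a_(n−2) for n ≥ 3; the numerator fixes a_0 = 1, a_1 = 3, a_2 = 4.
Iterating: 1, 3, 4, 10, 18, 38, 74, 150, 298, 598, 1194, 2390, so a_11 = 2390.

2390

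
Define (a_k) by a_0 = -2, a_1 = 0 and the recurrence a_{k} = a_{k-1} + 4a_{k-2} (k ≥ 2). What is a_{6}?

The ordinary generating function has denominator 1 - q - 4q^2.
Iterating the recurrence: a_0,…,a_{6} = -2, 0, -8, -8, -40, -72, -232.

-232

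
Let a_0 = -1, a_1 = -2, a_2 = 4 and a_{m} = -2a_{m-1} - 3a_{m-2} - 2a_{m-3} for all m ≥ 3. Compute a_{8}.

8

The ordinary generating function has denominator 1 + 2y + 3y^2 + 2y^3.
Iterating the recurrence: a_0,…,a_{8} = -1, -2, 4, 0, -8, 8, 8, -24, 8.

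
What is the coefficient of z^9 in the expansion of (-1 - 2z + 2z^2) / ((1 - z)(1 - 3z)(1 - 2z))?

-124868

Partial fractions give a closed form: a_n = (-1/2)·1^n + (-13/2)·3^n + (6)·2^n.
At n = 9: a_9 = -124868.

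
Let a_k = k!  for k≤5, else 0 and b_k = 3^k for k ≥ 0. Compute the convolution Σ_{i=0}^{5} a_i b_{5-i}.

The convolution is the x^5 coefficient of A(x)B(x).
Σ = 1·243 + 1·81 + 2·27 + 6·9 + 24·3 + 120·1 = 624.

624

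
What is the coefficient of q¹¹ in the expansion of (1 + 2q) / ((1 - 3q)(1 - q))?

Partial fractions give a closed form: a_n = (5/2)·3^n + (-3/2)·1^n.
At n = 11: a_11 = 442866.

442866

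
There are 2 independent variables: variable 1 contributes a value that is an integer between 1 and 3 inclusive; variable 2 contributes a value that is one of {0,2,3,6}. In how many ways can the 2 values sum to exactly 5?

2

The generating function for the choices is (z + z^2 + z^3)·(1 + z^2 + z^3 + z^6); the count is [z^5].
(z + z^2 + z^3) has coefficients 0,1,1,1 for degrees 0…3.
(1 + z^2 + z^3 + z^6) has coefficients 1,0,1,1,0,0 for degrees 0…5.
[z^5] = 1·0 + 1·1 + 1·1 = 2.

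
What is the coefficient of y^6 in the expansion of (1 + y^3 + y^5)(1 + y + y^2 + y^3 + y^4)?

(1 + y^3 + y^5) has coefficients 1,0,0,1,0,1 for degrees 0…5.
(1 + y + y^2 + y^3 + y^4) has coefficients 1,1,1,1,1,0,0 for degrees 0…6.
[y^6] = 1·0 + 1·1 + 1·1 = 2.

2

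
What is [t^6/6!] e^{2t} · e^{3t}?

15625

The EGF product rule gives c_6 = Σ_{k_1+k_2=6} C(6; k_1,k_2) · ∏ g_i(k_i), where e^{2t} gives (2)^k; e^{3t} gives (3)^k.
g_1(k) for k = 0…6: 1, 2, 4, 8, 16, 32, 64.
g_2(k) for k = 0…6: 1, 3, 9, 27, 81, 243, 729.
c_6 = Σ_k C(6,k)·g_1(k)·g_2(6−k) = 1·1·729 + 6·2·243 + 15·4·81 + 20·8·27 + 15·16·9 + 6·32·3 + 1·64·1 = 729 + 2916 + 4860 + 4320 + 2160 + 576 + 64 = 15625.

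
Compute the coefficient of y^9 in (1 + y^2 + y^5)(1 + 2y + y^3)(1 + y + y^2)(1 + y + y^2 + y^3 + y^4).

(1 + y^2 + y^5) has coefficients 1,0,1,0,0,1 for degrees 0…5.
(1 + 2y + y^3) has coefficients 1,2,0,1,0,0,0,0,0,0 for degrees 0…9.
Multiplying by (1 + y + y^2) gives running coefficients 1,3,3,3,1,1,0,0,0,0 for degrees 0…9.
Finally multiplying by (1 + y + y^2 + y^3 + y^4), the product of all factors after the first has coefficients 1,4,7,10,11,11,8,5,2,1 for degrees 0…9.
[y^9] = 1·1 + 1·5 + 1·11 = 17.

17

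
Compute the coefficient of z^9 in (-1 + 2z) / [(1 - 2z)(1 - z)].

Partial fractions give a closed form: a_n = (-1)·1^n.
At n = 9: a_9 = -1.

-1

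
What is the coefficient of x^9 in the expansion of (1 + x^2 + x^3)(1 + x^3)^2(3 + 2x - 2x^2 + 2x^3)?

(1 + x^2 + x^3) has coefficients 1,0,1,1 for degrees 0…3.
(1 + x^3)^2 has coefficients 1,0,0,2,0,0,1,0,0,0 for degrees 0…9.
Finally multiplying by (3 + 2x - 2x^2 + 2x^3), the product of all factors after the first has coefficients 3,2,-2,8,4,-4,7,2,-2,2 for degrees 0…9.
[x^9] = 1·2 + 1·2 + 1·7 = 11.

11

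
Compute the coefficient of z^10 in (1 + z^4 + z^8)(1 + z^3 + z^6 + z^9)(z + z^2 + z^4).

3

(1 + z^4 + z^8) has coefficients 1,0,0,0,1,0,0,0,1 for degrees 0…8.
(1 + z^3 + z^6 + z^9) has coefficients 1,0,0,1,0,0,1,0,0,1,0 for degrees 0…10.
Finally multiplying by (z + z^2 + z^4), the product of all factors after the first has coefficients 0,1,1,0,2,1,0,2,1,0,2 for degrees 0…10.
[z^10] = 1·2 + 1·0 + 1·1 = 3.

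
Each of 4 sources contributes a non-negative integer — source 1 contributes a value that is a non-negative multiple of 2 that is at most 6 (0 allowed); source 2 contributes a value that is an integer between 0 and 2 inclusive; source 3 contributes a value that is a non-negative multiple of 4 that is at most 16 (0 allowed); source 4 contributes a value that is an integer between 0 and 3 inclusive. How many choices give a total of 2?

4

The generating function for the choices is (1 + y² + y⁴ + y⁶)·(1 + y + y²)·(1 + y⁴ + y⁸ + y¹² + y¹⁶)·(1 + y + y² + y³); the count is [y²].
(1 + y² + y⁴ + y⁶) has coefficients 1,0,1 for degrees 0…2.
(1 + y + y²) has coefficients 1,1,1 for degrees 0…2.
Multiplying by (1 + y⁴ + y⁸ + y¹² + y¹⁶) gives running coefficients 1,1,1 for degrees 0…2.
Finally multiplying by (1 + y + y² + y³), the product of all factors after the first has coefficients 1,2,3 for degrees 0…2.
[y²] = 1·3 + 1·1 = 4.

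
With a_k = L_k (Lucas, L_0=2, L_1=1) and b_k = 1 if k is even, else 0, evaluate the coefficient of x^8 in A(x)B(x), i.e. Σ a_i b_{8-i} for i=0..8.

The convolution is the t^8 coefficient of A(t)B(t).
Σ = 2·1 + 1·0 + 3·1 + 4·0 + 7·1 + 11·0 + 18·1 + 29·0 + 47·1 = 77.

77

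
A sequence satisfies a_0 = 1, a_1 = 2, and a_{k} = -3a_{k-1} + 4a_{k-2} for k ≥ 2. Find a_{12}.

The ordinary generating function has denominator 1 + 3t - 4t^2.
Iterating the recurrence: a_0,…,a_{12} = 1, 2, -2, 14, -50, 206, -818, 3278, -13106, 52430, -209714, 838862, -3355442.

-3355442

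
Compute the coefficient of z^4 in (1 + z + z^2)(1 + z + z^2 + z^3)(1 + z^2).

5

(1 + z + z^2) has coefficients 1,1,1 for degrees 0…2.
(1 + z + z^2 + z^3) has coefficients 1,1,1,1,0 for degrees 0…4.
Finally multiplying by (1 + z^2), the product of all factors after the first has coefficients 1,1,2,2,1 for degrees 0…4.
[z^4] = 1·1 + 1·2 + 1·2 = 5.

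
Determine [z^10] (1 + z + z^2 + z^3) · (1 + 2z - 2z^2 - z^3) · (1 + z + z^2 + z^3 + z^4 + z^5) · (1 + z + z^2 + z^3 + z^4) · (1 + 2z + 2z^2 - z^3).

(1 + z + z^2 + z^3) has coefficients 1,1,1,1 for degrees 0…3.
(1 + 2z - 2z^2 - z^3) has coefficients 1,2,-2,-1,0,0,0,0,0,0,0 for degrees 0…10.
Multiplying by (1 + z + z^2 + z^3 + z^4 + z^5) gives running coefficients 1,3,1,0,0,0,-1,-3,-1,0,0 for degrees 0…10.
Multiplying by (1 + z + z^2 + z^3 + z^4) gives running coefficients 1,4,5,5,5,4,0,-4,-5,-5,-5 for degrees 0…10.
Finally multiplying by (1 + 2z + 2z^2 - z^3), the product of all factors after the first has coefficients 1,6,15,22,21,19,13,-1,-17,-23,-21 for degrees 0…10.
[z^10] = 1·(-21) + 1·(-23) + 1·(-17) + 1·(-1) = -62.

-62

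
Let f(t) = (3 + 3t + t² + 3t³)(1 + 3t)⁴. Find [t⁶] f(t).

(3 + 3t + t² + 3t³) has coefficients 3,3,1,3 for degrees 0…3.
(1 + 3t)⁴ has coefficients 1,12,54,108,81,0,0 for degrees 0…6.
[t⁶] = 3·0 + 3·0 + 1·81 + 3·108 = 405.

405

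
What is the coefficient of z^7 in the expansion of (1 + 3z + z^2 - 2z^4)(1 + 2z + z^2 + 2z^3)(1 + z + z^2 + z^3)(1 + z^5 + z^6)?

(1 + 3z + z^2 - 2z^4) has coefficients 1,3,1,0,-2 for degrees 0…4.
(1 + 2z + z^2 + 2z^3) has coefficients 1,2,1,2,0,0,0,0 for degrees 0…7.
Multiplying by (1 + z + z^2 + z^3) gives running coefficients 1,3,4,6,5,3,2,0 for degrees 0…7.
Finally multiplying by (1 + z^5 + z^6), the product of all factors after the first has coefficients 1,3,4,6,5,4,6,7 for degrees 0…7.
[z^7] = 1·7 + 3·6 + 1·4 − 2·6 = 17.

17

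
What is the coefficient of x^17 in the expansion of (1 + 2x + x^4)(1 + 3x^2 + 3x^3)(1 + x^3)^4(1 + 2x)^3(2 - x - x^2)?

(1 + 2x + x^4) has coefficients 1,2,0,0,1 for degrees 0…4.
(1 + 3x^2 + 3x^3) has coefficients 1,0,3,3,0,0,0,0,0,0,0,0,0,0,0,0,0,0 for degrees 0…17.
Multiplying by (1 + x^3)^4 gives running coefficients 1,0,3,7,0,12,18,0,18,22,0,12,13,0,3,3,0,0 for degrees 0…17.
Multiplying by (1 + 2x)^3 gives running coefficients 1,6,15,33,78,120,146,252,330,274,348,420,261,222,255,125,54,60 for degrees 0…17.
Finally multiplying by (2 - x - x^2), the product of all factors after the first has coefficients 2,11,23,45,108,129,94,238,262,-34,92,218,-246,-237,27,-227,-272,-59 for degrees 0…17.
[x^17] = 1·(-59) + 2·(-272) + 1·(-237) = -840.

-840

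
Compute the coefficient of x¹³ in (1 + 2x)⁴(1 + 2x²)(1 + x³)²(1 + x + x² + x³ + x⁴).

(1 + 2x)⁴ has coefficients 1,8,24,32,16 for degrees 0…4.
(1 + 2x²) has coefficients 1,0,2,0,0,0,0,0,0,0,0,0,0,0 for degrees 0…13.
Multiplying by (1 + x³)² gives running coefficients 1,0,2,2,0,4,1,0,2,0,0,0,0,0 for degrees 0…13.
Finally multiplying by (1 + x + x² + x³ + x⁴), the product of all factors after the first has coefficients 1,1,3,5,5,8,9,7,7,7,3,2,2,0 for degrees 0…13.
[x¹³] = 1·0 + 8·2 + 24·2 + 32·3 + 16·7 = 272.

272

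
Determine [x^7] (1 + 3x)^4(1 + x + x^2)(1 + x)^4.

(1 + 3x)^4 has coefficients 1,12,54,108,81 for degrees 0…4.
(1 + x + x^2) has coefficients 1,1,1,0,0,0,0,0 for degrees 0…7.
Finally multiplying by (1 + x)^4, the product of all factors after the first has coefficients 1,5,11,14,11,5,1,0 for degrees 0…7.
[x^7] = 1·0 + 12·1 + 54·5 + 108·11 + 81·14 = 2604.

2604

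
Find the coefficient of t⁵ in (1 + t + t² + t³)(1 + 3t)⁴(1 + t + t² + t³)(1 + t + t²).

(1 + t + t² + t³) has coefficients 1,1,1,1 for degrees 0…3.
(1 + 3t)⁴ has coefficients 1,12,54,108,81,0 for degrees 0…5.
Multiplying by (1 + t + t² + t³) gives running coefficients 1,13,67,175,255,243 for degrees 0…5.
Finally multiplying by (1 + t + t²), the product of all factors after the first has coefficients 1,14,81,255,497,673 for degrees 0…5.
[t⁵] = 1·673 + 1·497 + 1·255 + 1·81 = 1506.

1506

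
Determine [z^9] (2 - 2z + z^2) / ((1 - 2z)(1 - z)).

1279

The denominator gives the recurrence a_n = 3a_(n−1) − 2a_(n−2) for n ≥ 3; the numerator fixes a_0 = 2, a_1 = 4, a_2 = 9.
Iterating: 2, 4, 9, 19, 39, 79, 159, 319, 639, 1279, so a_9 = 1279.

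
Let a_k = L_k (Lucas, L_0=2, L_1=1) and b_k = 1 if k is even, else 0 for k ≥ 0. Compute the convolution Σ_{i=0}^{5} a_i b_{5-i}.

16

The convolution is the t^5 coefficient of A(t)B(t).
Σ = 2·0 + 1·1 + 3·0 + 4·1 + 7·0 + 11·1 = 16.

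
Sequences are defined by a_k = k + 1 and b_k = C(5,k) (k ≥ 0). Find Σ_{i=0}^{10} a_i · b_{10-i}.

This is [x^10] in the product of the two ordinary generating functions.
Σ = 1·0 + 2·0 + 3·0 + 4·0 + 5·0 + 6·1 + 7·5 + 8·10 + 9·10 + 10·5 + 11·1 = 272.

272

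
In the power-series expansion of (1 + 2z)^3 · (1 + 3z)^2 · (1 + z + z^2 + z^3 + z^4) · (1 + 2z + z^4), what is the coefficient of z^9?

(1 + 2z)^3 has coefficients 1,6,12,8 for degrees 0…3.
(1 + 3z)^2 has coefficients 1,6,9,0,0,0,0,0,0,0 for degrees 0…9.
Multiplying by (1 + z + z^2 + z^3 + z^4) gives running coefficients 1,7,16,16,16,15,9,0,0,0 for degrees 0…9.
Finally multiplying by (1 + 2z + z^4), the product of all factors after the first has coefficients 1,9,30,48,49,54,55,34,16,15 for degrees 0…9.
[z^9] = 1·15 + 6·16 + 12·34 + 8·55 = 959.

959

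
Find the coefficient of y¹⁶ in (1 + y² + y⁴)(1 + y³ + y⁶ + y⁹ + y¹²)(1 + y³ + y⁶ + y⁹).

4

(1 + y² + y⁴) has coefficients 1,0,1,0,1 for degrees 0…4.
(1 + y³ + y⁶ + y⁹ + y¹²) has coefficients 1,0,0,1,0,0,1,0,0,1,0,0,1,0,0,0,0 for degrees 0…16.
Finally multiplying by (1 + y³ + y⁶ + y⁹), the product of all factors after the first has coefficients 1,0,0,2,0,0,3,0,0,4,0,0,4,0,0,3,0 for degrees 0…16.
[y¹⁶] = 1·0 + 1·0 + 1·4 = 4.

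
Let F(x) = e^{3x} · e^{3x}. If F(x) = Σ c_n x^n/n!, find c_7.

The EGF product rule gives c_7 = Σ_{k_1+k_2=7} C(7; k_1,k_2) · ∏ g_i(k_i), where e^{3x} gives (3)^k; e^{3x} gives (3)^k.
g_1(k) for k = 0…7: 1, 3, 9, 27, 81, 243, 729, 2187.
g_2(k) for k = 0…7: 1, 3, 9, 27, 81, 243, 729, 2187.
c_7 = Σ_k C(7,k)·g_1(k)·g_2(7−k) = 1·1·2187 + 7·3·729 + 21·9·243 + 35·27·81 + 35·81·27 + 21·243·9 + 7·729·3 + 1·2187·1 = 2187 + 15309 + 45927 + 76545 + 76545 + 45927 + 15309 + 2187 = 279936.

279936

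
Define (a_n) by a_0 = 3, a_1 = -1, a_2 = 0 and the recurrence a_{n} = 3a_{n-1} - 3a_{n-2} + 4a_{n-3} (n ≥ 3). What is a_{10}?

The ordinary generating function has denominator 1 - 3z + 3z^2 - 4z^3.
Iterating the recurrence: a_0,…,a_{10} = 3, -1, 0, 15, 41, 78, 171, 443, 1128, 2739, 6605.

6605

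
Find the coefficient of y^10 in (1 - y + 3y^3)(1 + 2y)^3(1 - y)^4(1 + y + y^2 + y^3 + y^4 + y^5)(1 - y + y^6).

(1 - y + 3y^3) has coefficients 1,-1,0,3 for degrees 0…3.
(1 + 2y)^3 has coefficients 1,6,12,8,0,0,0,0,0,0,0 for degrees 0…10.
Multiplying by (1 - y)^4 gives running coefficients 1,2,-6,-8,17,6,-20,8,0,0,0 for degrees 0…10.
Multiplying by (1 + y + y^2 + y^3 + y^4 + y^5) gives running coefficients 1,3,-3,-11,6,12,-9,-3,3,11,-6 for degrees 0…10.
Finally multiplying by (1 - y + y^6), the product of all factors after the first has coefficients 1,2,-6,-8,17,6,-20,9,3,-3,-11 for degrees 0…10.
[y^10] = 1·(-11) − 1·(-3) + 3·9 = 19.

19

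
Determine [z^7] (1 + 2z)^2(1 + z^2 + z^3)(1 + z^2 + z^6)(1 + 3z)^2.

143

(1 + 2z)^2 has coefficients 1,4,4 for degrees 0…2.
(1 + z^2 + z^3) has coefficients 1,0,1,1,0,0,0,0 for degrees 0…7.
Multiplying by (1 + z^2 + z^6) gives running coefficients 1,0,2,1,1,1,1,0 for degrees 0…7.
Finally multiplying by (1 + 3z)^2, the product of all factors after the first has coefficients 1,6,11,13,25,16,16,15 for degrees 0…7.
[z^7] = 1·15 + 4·16 + 4·16 = 143.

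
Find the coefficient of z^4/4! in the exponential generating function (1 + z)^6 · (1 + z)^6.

The EGF product rule gives c_4 = Σ_{k_1+k_2=4} C(4; k_1,k_2) · ∏ g_i(k_i), where (1+z)^6 gives the falling factorial (6)_k; (1+z)^6 gives the falling factorial (6)_k.
g_1(k) for k = 0…4: 1, 6, 30, 120, 360.
g_2(k) for k = 0…4: 1, 6, 30, 120, 360.
c_4 = Σ_k C(4,k)·g_1(k)·g_2(4−k) = 1·1·360 + 4·6·120 + 6·30·30 + 4·120·6 + 1·360·1 = 360 + 2880 + 5400 + 2880 + 360 = 11880.

11880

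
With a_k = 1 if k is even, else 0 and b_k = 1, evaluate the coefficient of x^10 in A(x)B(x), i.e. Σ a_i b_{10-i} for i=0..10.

This is [x^10] in the product of the two ordinary generating functions.
Σ = 1·1 + 0·1 + 1·1 + 0·1 + 1·1 + 0·1 + 1·1 + 0·1 + 1·1 + 0·1 + 1·1 = 6.

6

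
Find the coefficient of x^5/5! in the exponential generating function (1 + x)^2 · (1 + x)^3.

The EGF product rule gives c_5 = Σ_{k_1+k_2=5} C(5; k_1,k_2) · ∏ g_i(k_i), where (1+x)^2 gives the falling factorial (2)_k; (1+x)^3 gives the falling factorial (3)_k.
g_1(k) for k = 0…5: 1, 2, 2, 0, 0, 0.
g_2(k) for k = 0…5: 1, 3, 6, 6, 0, 0.
c_5 = Σ_k C(5,k)·g_1(k)·g_2(5−k) = 10·2·6 = 120.

120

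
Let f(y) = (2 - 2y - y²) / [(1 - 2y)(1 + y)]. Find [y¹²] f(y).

2049

The denominator gives the recurrence a_n = a_(n−1) + 2a_(n−2) for n ≥ 3; the numerator fixes a_0 = 2, a_1 = 0, a_2 = 3.
Iterating: 2, 0, 3, 3, 9, 15, 33, 63, 129, 255, 513, 1023, 2049, so a_12 = 2049.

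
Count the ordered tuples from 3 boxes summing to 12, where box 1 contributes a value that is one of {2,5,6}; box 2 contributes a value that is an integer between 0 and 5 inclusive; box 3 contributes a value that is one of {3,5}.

5

The generating function for the choices is (y² + y⁵ + y⁶)·(1 + y + y² + y³ + y⁴ + y⁵)·(y³ + y⁵); the count is [y¹²].
(y² + y⁵ + y⁶) has coefficients 0,0,1,0,0,1,1 for degrees 0…6.
(1 + y + y² + y³ + y⁴ + y⁵) has coefficients 1,1,1,1,1,1,0,0,0,0,0,0,0 for degrees 0…12.
Finally multiplying by (y³ + y⁵), the product of all factors after the first has coefficients 0,0,0,1,1,2,2,2,2,1,1,0,0 for degrees 0…12.
[y¹²] = 1·1 + 1·2 + 1·2 = 5.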